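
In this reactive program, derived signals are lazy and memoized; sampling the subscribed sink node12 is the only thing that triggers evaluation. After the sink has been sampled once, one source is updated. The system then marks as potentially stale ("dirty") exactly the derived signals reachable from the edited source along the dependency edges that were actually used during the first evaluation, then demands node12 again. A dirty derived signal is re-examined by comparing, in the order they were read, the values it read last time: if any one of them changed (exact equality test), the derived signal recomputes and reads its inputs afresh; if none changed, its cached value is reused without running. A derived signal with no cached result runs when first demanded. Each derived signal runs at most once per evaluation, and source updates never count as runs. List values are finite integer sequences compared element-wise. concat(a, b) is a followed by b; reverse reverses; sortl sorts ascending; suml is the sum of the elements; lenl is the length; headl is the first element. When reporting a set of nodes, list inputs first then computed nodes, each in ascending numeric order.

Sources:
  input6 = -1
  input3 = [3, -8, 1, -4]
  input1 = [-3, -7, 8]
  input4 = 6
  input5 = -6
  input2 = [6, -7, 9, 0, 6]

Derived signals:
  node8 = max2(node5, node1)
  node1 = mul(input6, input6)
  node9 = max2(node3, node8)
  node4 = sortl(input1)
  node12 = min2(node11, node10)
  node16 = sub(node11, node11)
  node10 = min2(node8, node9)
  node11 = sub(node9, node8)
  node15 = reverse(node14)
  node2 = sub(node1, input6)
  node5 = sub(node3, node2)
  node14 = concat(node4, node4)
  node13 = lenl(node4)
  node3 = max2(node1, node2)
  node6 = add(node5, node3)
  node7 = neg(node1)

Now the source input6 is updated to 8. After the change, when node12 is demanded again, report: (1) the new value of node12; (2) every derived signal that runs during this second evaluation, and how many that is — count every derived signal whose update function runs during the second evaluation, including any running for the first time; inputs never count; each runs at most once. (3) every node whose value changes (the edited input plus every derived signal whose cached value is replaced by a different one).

First demand of the output computes:
  node1 = mul(-1, -1) = 1
  node2 = sub(1, -1) = 2
  node3 = max2(1, 2) = 2
  node5 = sub(2, 2) = 0
  node8 = max2(0, 1) = 1
  node9 = max2(2, 1) = 2
  node10 = min2(1, 2) = 1
  node11 = sub(2, 1) = 1
  node12 = min2(1, 1) = 1

After the edit, cleaning proceeds:
  node1: a read changed (input6 -1->8; input6 -1->8) — executes, giving 64.
  node2: a read changed (node1 1->64; input6 -1->8) — executes, giving 56.
  node3: a read changed (node1 1->64; node2 2->56) — executes, giving 64.
  node5: a read changed (node3 2->64; node2 2->56) — executes, giving 8.
  node8: a read changed (node5 0->8; node1 1->64) — executes, giving 64.
  node9: a read changed (node3 2->64; node8 1->64) — executes, giving 64.
  node10: a read changed (node8 1->64; node9 2->64) — executes, giving 64.
  node11: a read changed (node9 2->64; node8 1->64) — executes, giving 0.
  node12: a read changed (node11 1->0; node10 1->64) — executes, giving 0.

Demanding node12 again yields 0.
9 derived signals run: node1, node2, node3, node5, node8, node9, node10, node11, node12.
The nodes whose values change: input6, node1, node2, node3, node5, node8, node9, node10, node11, node12.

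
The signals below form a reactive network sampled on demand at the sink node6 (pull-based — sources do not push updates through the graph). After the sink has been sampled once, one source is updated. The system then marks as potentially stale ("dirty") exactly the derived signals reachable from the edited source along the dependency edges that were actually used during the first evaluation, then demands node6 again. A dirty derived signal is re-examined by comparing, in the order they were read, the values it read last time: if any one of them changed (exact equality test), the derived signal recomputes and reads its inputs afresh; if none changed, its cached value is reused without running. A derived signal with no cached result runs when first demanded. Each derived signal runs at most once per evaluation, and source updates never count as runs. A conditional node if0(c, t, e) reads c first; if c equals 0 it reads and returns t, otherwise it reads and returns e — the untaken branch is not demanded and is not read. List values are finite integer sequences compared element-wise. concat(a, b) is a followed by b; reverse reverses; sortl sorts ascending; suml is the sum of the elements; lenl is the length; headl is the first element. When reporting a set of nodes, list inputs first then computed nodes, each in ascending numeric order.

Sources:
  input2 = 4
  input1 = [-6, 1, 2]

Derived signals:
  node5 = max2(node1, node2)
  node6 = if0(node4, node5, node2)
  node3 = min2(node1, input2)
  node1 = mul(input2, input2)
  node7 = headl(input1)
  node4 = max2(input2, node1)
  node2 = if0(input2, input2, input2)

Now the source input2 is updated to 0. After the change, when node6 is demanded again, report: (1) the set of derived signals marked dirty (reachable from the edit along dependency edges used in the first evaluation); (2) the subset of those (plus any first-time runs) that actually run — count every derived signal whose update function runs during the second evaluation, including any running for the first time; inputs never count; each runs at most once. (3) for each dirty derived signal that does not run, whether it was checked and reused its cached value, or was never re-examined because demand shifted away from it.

Dirty set: node1, node2, node4, node6.
Run set: node1, node2, node4, node5, node6 (5 run).
All dirty derived signals ended up running.
The important point: the flipped condition pulls in fresh nodes; node5 runs for the first time.

Initial pass — values computed on the first demand:
  node1 = mul(4, 4) = 16
  node2 = if0(input2=4 -> else branch input2) = 4
  node4 = max2(4, 16) = 16
  node6 = if0(node4=16 -> else branch node2) = 4

Second demand — change propagation:
  node1: re-runs because input2 4->0; input2 4->0; new result 0.
  node2: re-runs because input2 4->0; input2 4->0; new result 0.
  node4: re-runs because input2 4->0; node1 16->0; new result 0.
  node5: newly demanded (no cache) — executes and yields 0.
  node6: re-runs because node4 16->0; node2 4->0; new result 0.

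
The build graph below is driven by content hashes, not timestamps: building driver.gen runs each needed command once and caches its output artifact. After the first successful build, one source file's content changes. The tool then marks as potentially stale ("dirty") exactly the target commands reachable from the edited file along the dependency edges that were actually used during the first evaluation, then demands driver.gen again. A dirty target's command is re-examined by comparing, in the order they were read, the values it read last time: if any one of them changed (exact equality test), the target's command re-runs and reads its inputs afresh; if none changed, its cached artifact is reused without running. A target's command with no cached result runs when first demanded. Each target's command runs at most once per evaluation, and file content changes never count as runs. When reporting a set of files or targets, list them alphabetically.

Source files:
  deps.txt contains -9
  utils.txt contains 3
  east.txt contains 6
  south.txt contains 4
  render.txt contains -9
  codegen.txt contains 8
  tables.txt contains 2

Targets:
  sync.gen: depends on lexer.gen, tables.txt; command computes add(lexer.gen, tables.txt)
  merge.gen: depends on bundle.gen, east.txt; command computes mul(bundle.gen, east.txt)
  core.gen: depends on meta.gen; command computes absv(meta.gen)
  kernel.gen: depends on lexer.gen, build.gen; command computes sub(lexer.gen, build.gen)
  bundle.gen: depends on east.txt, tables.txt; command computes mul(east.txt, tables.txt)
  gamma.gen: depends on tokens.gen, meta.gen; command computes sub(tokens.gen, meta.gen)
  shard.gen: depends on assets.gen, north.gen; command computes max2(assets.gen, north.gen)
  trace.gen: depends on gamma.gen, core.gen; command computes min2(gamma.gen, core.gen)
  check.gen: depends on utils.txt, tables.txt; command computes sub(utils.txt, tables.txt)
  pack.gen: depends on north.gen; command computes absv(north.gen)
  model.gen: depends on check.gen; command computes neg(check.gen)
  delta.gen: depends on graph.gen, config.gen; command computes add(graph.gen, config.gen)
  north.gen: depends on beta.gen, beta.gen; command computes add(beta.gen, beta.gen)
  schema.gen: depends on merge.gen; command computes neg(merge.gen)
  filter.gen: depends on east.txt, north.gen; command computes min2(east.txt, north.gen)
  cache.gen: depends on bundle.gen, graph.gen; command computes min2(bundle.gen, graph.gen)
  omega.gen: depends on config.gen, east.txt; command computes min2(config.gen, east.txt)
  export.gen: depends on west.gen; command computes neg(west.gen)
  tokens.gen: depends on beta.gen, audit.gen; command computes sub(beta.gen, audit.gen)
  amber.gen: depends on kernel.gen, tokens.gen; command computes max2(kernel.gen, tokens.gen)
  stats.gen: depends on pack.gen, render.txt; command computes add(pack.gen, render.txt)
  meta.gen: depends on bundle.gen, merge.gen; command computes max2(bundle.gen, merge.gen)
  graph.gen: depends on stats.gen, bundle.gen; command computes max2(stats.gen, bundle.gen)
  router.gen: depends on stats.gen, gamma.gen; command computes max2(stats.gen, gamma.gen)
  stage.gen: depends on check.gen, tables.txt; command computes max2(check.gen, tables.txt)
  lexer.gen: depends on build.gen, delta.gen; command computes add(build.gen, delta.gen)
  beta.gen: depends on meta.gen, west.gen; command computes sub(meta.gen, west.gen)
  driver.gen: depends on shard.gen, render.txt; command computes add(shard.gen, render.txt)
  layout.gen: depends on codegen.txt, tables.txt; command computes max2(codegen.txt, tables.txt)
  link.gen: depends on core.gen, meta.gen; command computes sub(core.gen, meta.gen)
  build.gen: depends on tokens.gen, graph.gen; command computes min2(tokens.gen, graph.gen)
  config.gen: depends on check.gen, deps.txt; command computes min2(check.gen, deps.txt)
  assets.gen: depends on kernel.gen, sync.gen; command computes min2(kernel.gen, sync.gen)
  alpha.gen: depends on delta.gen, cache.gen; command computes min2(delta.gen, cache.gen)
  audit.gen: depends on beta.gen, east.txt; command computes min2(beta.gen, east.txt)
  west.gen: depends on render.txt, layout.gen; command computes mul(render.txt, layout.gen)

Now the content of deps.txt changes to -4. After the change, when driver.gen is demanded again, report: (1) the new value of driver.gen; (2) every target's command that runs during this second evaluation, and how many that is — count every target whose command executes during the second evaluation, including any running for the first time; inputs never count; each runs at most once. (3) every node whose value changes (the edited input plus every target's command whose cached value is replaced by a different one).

Initial pass — values computed on the first demand:
  bundle.gen = mul(6, 2) = 12
  check.gen = sub(3, 2) = 1
  config.gen = min2(1, -9) = -9
  layout.gen = max2(8, 2) = 8
  merge.gen = mul(12, 6) = 72
  meta.gen = max2(12, 72) = 72
  west.gen = mul(-9, 8) = -72
  beta.gen = sub(72, -72) = 144
  audit.gen = min2(144, 6) = 6
  north.gen = add(144, 144) = 288
  pack.gen = absv(288) = 288
  stats.gen = add(288, -9) = 279
  graph.gen = max2(279, 12) = 279
  delta.gen = add(279, -9) = 270
  tokens.gen = sub(144, 6) = 138
  build.gen = min2(138, 279) = 138
  lexer.gen = add(138, 270) = 408
  kernel.gen = sub(408, 138) = 270
  sync.gen = add(408, 2) = 410
  assets.gen = min2(270, 410) = 270
  shard.gen = max2(270, 288) = 288
  driver.gen = add(288, -9) = 279

Second demand — change propagation:
  config.gen: re-runs because deps.txt -9->-4; new result -4.
  delta.gen: re-runs because config.gen -9->-4; new result 275.
  lexer.gen: re-runs because delta.gen 270->275; new result 413.
  kernel.gen: re-runs because lexer.gen 408->413; new result 275.
  sync.gen: re-runs because lexer.gen 408->413; new result 415.
  assets.gen: re-runs because kernel.gen 270->275; sync.gen 410->415; new result 275.
  shard.gen: re-runs because assets.gen 270->275; new result 288 (unchanged).
  driver.gen: re-examined; everything it read last time is the same (shard.gen unchanged, render.txt unchanged) — cache 279 kept, no run.

The important point: shard.gen recomputes to an identical value, and the output ends up unchanged.

driver.gen now evaluates to 279.
Run set: assets.gen, config.gen, delta.gen, kernel.gen, lexer.gen, shard.gen, sync.gen (7 run).
Changed values: assets.gen, config.gen, delta.gen, deps.txt, kernel.gen, lexer.gen, sync.gen.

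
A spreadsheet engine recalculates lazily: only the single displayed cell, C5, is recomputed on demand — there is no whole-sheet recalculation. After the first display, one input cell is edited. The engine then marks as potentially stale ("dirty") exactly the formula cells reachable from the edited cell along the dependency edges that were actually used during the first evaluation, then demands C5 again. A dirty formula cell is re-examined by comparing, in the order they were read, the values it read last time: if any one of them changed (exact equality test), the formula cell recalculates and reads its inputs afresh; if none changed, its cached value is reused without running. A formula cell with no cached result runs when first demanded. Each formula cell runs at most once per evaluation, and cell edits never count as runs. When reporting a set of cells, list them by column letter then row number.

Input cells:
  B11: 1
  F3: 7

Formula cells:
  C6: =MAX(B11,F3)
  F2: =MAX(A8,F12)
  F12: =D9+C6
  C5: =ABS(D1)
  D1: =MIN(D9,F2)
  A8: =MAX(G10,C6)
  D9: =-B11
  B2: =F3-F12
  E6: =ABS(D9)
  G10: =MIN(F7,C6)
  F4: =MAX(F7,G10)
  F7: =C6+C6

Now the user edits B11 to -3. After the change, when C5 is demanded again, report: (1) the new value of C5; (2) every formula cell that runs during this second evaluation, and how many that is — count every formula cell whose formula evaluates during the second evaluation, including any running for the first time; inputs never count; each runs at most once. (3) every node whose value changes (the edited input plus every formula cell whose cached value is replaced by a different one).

New value of C5: 3.
Formula cells that run: C5, C6, D1, D9, F2, F12 — 6 in total.
Values that change: B11, C5, D1, D9, F2, F12.
Key observation: the cutoff stops propagation at F7 — its inputs' values are unchanged, so it reuses its cache.

First evaluation (everything demanded from the output):
  C6 = MAX(1, 7) = 7
  D9 = -(1) = -1
  F7 = 7 + 7 = 14
  F12 = -1 + 7 = 6
  G10 = MIN(14, 7) = 7
  A8 = MAX(7, 7) = 7
  F2 = MAX(7, 6) = 7
  D1 = MIN(-1, 7) = -1
  C5 = ABS(-1) = 1

Propagation after the edit:
  C6: runs — B11 1->-3; result 7 (same value as before).
  D9: runs — B11 1->-3; result 3.
  F7: checked — values it read are unchanged (C6 unchanged, C6 unchanged); reused cached 14 without running.
  F12: runs — D9 -1->3; result 10.
  G10: checked — values it read are unchanged (F7 unchanged, C6 unchanged); reused cached 7 without running.
  A8: checked — values it read are unchanged (G10 unchanged, C6 unchanged); reused cached 7 without running.
  F2: runs — F12 6->10; result 10.
  D1: runs — D9 -1->3; F2 7->10; result 3.
  C5: runs — D1 -1->3; result 3.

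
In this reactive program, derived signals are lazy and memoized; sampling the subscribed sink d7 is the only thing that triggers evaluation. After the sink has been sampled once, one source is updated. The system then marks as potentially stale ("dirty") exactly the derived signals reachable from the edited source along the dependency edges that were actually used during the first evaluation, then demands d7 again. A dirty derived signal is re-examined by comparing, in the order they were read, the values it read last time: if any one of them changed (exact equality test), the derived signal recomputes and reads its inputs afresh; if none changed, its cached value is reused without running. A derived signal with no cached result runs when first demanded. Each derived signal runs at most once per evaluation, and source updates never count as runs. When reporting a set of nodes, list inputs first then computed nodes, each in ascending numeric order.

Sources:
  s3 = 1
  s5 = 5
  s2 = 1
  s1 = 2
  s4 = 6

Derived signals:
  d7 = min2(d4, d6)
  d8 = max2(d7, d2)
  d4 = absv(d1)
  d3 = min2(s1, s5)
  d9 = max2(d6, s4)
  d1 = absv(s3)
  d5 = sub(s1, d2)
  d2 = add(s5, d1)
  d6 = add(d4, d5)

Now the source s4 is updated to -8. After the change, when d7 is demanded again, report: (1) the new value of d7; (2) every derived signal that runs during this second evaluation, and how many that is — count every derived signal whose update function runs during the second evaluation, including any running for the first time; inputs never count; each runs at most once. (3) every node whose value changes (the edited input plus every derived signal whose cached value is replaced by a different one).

First demand of the output computes:
  d1 = absv(1) = 1
  d2 = add(5, 1) = 6
  d4 = absv(1) = 1
  d5 = sub(2, 6) = -4
  d6 = add(1, -4) = -3
  d7 = min2(1, -3) = -3

After the edit, cleaning proceeds:
  s4 only reaches undemanded nodes; the second demand re-runs nothing.

Note the shortcut — s4 feeds only undemanded nodes, so no recomputation happens.

Demanding d7 again yields -3.
0 derived signals run: none.
The nodes whose values change: s4.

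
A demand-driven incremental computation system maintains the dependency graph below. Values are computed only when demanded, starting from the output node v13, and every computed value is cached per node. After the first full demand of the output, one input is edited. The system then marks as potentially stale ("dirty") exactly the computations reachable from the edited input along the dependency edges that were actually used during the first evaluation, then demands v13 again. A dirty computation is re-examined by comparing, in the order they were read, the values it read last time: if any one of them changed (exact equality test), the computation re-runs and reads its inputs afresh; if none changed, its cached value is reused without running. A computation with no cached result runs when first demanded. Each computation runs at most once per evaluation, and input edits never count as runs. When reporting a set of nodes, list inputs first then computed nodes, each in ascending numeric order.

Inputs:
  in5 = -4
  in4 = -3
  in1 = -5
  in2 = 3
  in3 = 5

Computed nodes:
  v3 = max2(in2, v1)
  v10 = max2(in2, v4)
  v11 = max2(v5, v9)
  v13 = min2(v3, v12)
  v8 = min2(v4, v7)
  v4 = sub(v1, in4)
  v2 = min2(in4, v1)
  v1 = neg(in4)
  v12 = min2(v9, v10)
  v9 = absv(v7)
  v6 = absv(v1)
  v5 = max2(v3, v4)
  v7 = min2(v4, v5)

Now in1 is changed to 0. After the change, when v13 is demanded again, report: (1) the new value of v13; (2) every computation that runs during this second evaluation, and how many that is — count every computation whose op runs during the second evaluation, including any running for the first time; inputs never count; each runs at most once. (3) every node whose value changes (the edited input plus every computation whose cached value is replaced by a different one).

New value of v13: 3.
Computations that run: none — 0 in total.
Values that change: in1.
Key observation: in1 is never demanded by the output, so the edit triggers no recomputation at all.

First evaluation (everything demanded from the output):
  v1 = neg(-3) = 3
  v3 = max2(3, 3) = 3
  v4 = sub(3, -3) = 6
  v5 = max2(3, 6) = 6
  v7 = min2(6, 6) = 6
  v9 = absv(6) = 6
  v10 = max2(3, 6) = 6
  v12 = min2(6, 6) = 6
  v13 = min2(3, 6) = 3

Propagation after the edit:
  in1 feeds no computation that the output demands — nothing is marked dirty and nothing runs.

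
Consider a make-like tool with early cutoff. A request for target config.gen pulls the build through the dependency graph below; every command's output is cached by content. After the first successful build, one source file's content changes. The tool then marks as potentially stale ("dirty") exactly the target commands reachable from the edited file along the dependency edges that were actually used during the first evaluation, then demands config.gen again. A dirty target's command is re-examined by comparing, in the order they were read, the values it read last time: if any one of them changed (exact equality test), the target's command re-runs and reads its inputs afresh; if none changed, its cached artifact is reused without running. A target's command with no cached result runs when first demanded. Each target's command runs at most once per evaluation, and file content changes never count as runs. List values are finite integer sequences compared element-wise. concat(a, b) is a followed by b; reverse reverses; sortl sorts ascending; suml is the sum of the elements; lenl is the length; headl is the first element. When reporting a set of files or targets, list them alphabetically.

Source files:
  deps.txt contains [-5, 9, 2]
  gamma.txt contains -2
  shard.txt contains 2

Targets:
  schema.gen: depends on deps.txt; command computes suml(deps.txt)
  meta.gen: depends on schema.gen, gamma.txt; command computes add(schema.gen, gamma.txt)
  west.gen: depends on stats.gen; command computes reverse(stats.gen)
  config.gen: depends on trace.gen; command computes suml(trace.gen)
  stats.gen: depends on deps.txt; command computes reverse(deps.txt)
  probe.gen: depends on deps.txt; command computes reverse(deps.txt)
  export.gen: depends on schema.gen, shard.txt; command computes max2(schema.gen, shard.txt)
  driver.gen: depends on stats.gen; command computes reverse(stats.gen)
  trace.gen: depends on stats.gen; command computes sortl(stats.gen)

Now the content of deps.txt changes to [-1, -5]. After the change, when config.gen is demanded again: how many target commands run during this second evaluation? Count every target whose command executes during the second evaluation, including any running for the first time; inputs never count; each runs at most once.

First demand of the output computes:
  stats.gen = reverse([-5, 9, 2]) = [2, 9, -5]
  trace.gen = sortl([2, 9, -5]) = [-5, 2, 9]
  config.gen = suml([-5, 2, 9]) = 6

After the edit, cleaning proceeds:
  stats.gen: a read changed (deps.txt [-5, 9, 2]->[-1, -5]) — executes, giving [-5, -1].
  trace.gen: a read changed (stats.gen [2, 9, -5]->[-5, -1]) — executes, giving [-5, -1].
  config.gen: a read changed (trace.gen [-5, 2, 9]->[-5, -1]) — executes, giving -6.

3 target commands run: config.gen, stats.gen, trace.gen.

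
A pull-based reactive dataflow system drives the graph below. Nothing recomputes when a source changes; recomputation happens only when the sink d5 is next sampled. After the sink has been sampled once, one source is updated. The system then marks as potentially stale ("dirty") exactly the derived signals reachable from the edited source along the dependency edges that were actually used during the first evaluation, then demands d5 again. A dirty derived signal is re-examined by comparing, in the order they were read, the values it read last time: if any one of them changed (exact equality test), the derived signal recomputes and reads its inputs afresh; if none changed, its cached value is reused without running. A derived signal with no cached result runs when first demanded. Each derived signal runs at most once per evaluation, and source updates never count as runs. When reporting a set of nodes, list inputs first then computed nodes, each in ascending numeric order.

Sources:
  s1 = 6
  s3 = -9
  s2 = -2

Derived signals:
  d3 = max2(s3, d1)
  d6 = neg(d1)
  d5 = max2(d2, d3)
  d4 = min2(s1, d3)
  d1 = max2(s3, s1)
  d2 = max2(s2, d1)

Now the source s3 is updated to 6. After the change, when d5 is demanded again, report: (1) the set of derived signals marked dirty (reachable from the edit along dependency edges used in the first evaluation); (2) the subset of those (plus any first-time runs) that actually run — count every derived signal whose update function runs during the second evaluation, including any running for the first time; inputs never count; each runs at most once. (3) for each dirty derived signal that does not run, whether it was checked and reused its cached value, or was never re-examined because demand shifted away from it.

Marked dirty: d1, d2, d3, d5.
Derived signals that run: d1, d3 — 2 in total.
Checked but reused from cache: d2, d5.
Key observation: the cutoff stops propagation at d2 — its inputs' values are unchanged, so it reuses its cache.

First evaluation (everything demanded from the output):
  d1 = max2(-9, 6) = 6
  d2 = max2(-2, 6) = 6
  d3 = max2(-9, 6) = 6
  d5 = max2(6, 6) = 6

Propagation after the edit:
  d1: runs — s3 -9->6; result 6 (same value as before).
  d2: checked — values it read are unchanged (s2 unchanged, d1 unchanged); reused cached 6 without running.
  d3: runs — s3 -9->6; result 6 (same value as before).
  d5: checked — values it read are unchanged (d2 unchanged, d3 unchanged); reused cached 6 without running.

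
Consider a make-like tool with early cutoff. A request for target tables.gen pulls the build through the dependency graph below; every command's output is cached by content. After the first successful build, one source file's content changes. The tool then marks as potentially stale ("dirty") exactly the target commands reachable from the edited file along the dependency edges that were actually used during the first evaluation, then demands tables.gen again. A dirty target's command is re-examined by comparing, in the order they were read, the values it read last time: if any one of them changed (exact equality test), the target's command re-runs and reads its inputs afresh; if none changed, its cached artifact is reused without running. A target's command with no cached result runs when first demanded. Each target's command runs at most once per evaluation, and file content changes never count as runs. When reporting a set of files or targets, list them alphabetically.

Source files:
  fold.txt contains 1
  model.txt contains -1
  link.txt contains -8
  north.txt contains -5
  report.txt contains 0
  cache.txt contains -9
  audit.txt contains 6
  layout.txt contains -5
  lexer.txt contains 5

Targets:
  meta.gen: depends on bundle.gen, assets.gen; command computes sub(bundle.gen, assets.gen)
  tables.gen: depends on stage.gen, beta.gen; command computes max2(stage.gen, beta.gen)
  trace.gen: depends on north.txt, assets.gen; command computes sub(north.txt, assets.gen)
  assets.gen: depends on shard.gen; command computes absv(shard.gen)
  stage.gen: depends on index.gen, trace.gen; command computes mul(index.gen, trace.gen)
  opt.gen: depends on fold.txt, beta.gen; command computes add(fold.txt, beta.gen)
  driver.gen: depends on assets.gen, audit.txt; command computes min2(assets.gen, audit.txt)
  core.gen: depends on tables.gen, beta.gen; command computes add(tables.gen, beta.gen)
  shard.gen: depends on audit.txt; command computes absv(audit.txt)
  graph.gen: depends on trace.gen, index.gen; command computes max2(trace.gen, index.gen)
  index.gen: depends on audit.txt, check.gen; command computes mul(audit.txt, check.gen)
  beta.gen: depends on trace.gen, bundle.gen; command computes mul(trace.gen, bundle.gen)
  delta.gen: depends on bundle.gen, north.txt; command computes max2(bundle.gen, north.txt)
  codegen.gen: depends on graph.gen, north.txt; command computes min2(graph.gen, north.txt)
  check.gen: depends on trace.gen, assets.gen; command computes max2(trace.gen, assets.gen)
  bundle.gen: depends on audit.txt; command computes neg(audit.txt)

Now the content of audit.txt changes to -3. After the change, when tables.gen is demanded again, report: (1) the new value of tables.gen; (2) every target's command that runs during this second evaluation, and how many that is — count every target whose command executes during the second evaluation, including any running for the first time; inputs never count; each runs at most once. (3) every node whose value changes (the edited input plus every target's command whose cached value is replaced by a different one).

Demanding tables.gen again yields 72.
9 target commands run: assets.gen, beta.gen, bundle.gen, check.gen, index.gen, shard.gen, stage.gen, tables.gen, trace.gen.
The nodes whose values change: assets.gen, audit.txt, beta.gen, bundle.gen, check.gen, index.gen, shard.gen, stage.gen, tables.gen, trace.gen.

First demand of the output computes:
  bundle.gen = neg(6) = -6
  shard.gen = absv(6) = 6
  assets.gen = absv(6) = 6
  trace.gen = sub(-5, 6) = -11
  beta.gen = mul(-11, -6) = 66
  check.gen = max2(-11, 6) = 6
  index.gen = mul(6, 6) = 36
  stage.gen = mul(36, -11) = -396
  tables.gen = max2(-396, 66) = 66

After the edit, cleaning proceeds:
  bundle.gen: a read changed (audit.txt 6->-3) — executes, giving 3.
  shard.gen: a read changed (audit.txt 6->-3) — executes, giving 3.
  assets.gen: a read changed (shard.gen 6->3) — executes, giving 3.
  trace.gen: a read changed (assets.gen 6->3) — executes, giving -8.
  beta.gen: a read changed (trace.gen -11->-8; bundle.gen -6->3) — executes, giving -24.
  check.gen: a read changed (trace.gen -11->-8; assets.gen 6->3) — executes, giving 3.
  index.gen: a read changed (audit.txt 6->-3; check.gen 6->3) — executes, giving -9.
  stage.gen: a read changed (index.gen 36->-9; trace.gen -11->-8) — executes, giving 72.
  tables.gen: a read changed (stage.gen -396->72; beta.gen 66->-24) — executes, giving 72.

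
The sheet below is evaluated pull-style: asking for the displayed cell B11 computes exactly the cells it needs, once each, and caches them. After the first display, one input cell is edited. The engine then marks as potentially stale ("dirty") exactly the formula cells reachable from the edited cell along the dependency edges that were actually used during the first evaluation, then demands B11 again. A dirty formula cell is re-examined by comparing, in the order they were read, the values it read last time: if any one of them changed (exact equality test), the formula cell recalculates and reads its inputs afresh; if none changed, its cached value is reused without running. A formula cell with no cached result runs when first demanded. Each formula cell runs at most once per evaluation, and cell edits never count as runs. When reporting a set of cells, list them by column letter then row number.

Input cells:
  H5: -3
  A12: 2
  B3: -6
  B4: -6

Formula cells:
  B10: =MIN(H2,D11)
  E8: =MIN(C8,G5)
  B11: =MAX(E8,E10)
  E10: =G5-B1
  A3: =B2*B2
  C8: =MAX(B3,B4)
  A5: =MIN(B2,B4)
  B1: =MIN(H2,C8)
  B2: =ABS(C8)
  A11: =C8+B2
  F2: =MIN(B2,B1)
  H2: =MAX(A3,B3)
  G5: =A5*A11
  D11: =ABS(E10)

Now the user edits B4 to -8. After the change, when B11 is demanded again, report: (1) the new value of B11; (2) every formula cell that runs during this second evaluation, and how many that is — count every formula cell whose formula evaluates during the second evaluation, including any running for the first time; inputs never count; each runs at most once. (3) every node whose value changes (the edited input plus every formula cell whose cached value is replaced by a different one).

Demanding B11 again yields 6.
3 formula cells run: A5, C8, G5.
The nodes whose values change: A5, B4.
Note where the cutoff bites: B2 is checked, finds nothing changed, and keeps its cache.

First demand of the output computes:
  C8 = MAX(-6, -6) = -6
  B2 = ABS(-6) = 6
  A3 = 6 * 6 = 36
  A5 = MIN(6, -6) = -6
  A11 = -6 + 6 = 0
  G5 = -6 * 0 = 0
  E8 = MIN(-6, 0) = -6
  H2 = MAX(36, -6) = 36
  B1 = MIN(36, -6) = -6
  E10 = 0 - -6 = 6
  B11 = MAX(-6, 6) = 6

After the edit, cleaning proceeds:
  C8: a read changed (B4 -6->-8) — executes, giving -6 — identical to its old value.
  B2: dirty, but its reads are unchanged (C8 unchanged); cached 6 stands.
  A3: dirty, but its reads are unchanged (B2 unchanged, B2 unchanged); cached 36 stands.
  A5: a read changed (B4 -6->-8) — executes, giving -8.
  A11: dirty, but its reads are unchanged (C8 unchanged, B2 unchanged); cached 0 stands.
  G5: a read changed (A5 -6->-8) — executes, giving 0 — identical to its old value.
  E8: dirty, but its reads are unchanged (C8 unchanged, G5 unchanged); cached -6 stands.
  H2: dirty, but its reads are unchanged (A3 unchanged, B3 unchanged); cached 36 stands.
  B1: dirty, but its reads are unchanged (H2 unchanged, C8 unchanged); cached -6 stands.
  E10: dirty, but its reads are unchanged (G5 unchanged, B1 unchanged); cached 6 stands.
  B11: dirty, but its reads are unchanged (E8 unchanged, E10 unchanged); cached 6 stands.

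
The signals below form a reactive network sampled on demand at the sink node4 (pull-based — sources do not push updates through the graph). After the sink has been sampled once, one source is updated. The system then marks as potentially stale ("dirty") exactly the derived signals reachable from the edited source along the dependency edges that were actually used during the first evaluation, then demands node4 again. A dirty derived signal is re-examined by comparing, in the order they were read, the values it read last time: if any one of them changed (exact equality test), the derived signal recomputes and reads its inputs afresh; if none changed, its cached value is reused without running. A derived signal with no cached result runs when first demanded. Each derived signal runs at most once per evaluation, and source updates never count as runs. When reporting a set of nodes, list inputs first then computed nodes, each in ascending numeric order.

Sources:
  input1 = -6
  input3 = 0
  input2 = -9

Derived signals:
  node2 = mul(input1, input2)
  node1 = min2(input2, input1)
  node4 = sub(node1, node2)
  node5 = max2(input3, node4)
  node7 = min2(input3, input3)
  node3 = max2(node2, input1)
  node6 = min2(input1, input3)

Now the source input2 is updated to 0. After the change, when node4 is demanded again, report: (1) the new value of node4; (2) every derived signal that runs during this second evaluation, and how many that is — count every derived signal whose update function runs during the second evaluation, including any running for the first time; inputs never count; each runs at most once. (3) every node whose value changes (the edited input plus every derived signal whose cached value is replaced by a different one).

Initial pass — values computed on the first demand:
  node1 = min2(-9, -6) = -9
  node2 = mul(-6, -9) = 54
  node4 = sub(-9, 54) = -63

Second demand — change propagation:
  node1: re-runs because input2 -9->0; new result -6.
  node2: re-runs because input2 -9->0; new result 0.
  node4: re-runs because node1 -9->-6; node2 54->0; new result -6.

node4 now evaluates to -6.
Run set: node1, node2, node4 (3 run).
Changed values: input2, node1, node2, node4.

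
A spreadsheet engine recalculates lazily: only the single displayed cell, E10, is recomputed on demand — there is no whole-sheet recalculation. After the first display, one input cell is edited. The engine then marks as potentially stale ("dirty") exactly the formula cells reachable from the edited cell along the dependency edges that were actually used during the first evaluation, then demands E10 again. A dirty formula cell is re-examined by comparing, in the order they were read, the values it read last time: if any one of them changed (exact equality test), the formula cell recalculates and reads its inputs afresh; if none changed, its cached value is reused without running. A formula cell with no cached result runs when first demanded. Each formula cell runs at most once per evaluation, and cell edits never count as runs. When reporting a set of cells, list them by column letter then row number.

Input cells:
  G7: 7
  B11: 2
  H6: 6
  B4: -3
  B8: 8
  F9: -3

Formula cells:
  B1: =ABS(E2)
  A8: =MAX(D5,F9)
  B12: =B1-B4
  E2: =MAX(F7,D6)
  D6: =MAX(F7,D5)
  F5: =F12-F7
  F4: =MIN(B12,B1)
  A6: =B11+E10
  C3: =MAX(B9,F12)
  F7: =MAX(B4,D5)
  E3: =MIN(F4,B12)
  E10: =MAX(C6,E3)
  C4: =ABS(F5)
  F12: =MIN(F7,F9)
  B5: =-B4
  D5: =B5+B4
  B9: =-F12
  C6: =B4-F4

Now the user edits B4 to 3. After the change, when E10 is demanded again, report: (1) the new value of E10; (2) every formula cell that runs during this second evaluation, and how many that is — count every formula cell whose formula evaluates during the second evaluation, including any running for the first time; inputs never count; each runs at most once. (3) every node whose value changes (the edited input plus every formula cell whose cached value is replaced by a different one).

First evaluation (everything demanded from the output):
  B5 = -(-3) = 3
  D5 = 3 + -3 = 0
  F7 = MAX(-3, 0) = 0
  D6 = MAX(0, 0) = 0
  E2 = MAX(0, 0) = 0
  B1 = ABS(0) = 0
  B12 = 0 - -3 = 3
  F4 = MIN(3, 0) = 0
  C6 = -3 - 0 = -3
  E3 = MIN(0, 3) = 0
  E10 = MAX(-3, 0) = 0

Propagation after the edit:
  B5: runs — B4 -3->3; result -3.
  D5: runs — B5 3->-3; B4 -3->3; result 0 (same value as before).
  F7: runs — B4 -3->3; result 3.
  D6: runs — F7 0->3; result 3.
  E2: runs — F7 0->3; D6 0->3; result 3.
  B1: runs — E2 0->3; result 3.
  B12: runs — B1 0->3; B4 -3->3; result 0.
  F4: runs — B12 3->0; B1 0->3; result 0 (same value as before).
  C6: runs — B4 -3->3; result 3.
  E3: runs — B12 3->0; result 0 (same value as before).
  E10: runs — C6 -3->3; result 3.

New value of E10: 3.
Formula cells that run: B1, B5, B12, C6, D5, D6, E2, E3, E10, F4, F7 — 11 in total.
Values that change: B1, B4, B5, B12, C6, D6, E2, E10, F7.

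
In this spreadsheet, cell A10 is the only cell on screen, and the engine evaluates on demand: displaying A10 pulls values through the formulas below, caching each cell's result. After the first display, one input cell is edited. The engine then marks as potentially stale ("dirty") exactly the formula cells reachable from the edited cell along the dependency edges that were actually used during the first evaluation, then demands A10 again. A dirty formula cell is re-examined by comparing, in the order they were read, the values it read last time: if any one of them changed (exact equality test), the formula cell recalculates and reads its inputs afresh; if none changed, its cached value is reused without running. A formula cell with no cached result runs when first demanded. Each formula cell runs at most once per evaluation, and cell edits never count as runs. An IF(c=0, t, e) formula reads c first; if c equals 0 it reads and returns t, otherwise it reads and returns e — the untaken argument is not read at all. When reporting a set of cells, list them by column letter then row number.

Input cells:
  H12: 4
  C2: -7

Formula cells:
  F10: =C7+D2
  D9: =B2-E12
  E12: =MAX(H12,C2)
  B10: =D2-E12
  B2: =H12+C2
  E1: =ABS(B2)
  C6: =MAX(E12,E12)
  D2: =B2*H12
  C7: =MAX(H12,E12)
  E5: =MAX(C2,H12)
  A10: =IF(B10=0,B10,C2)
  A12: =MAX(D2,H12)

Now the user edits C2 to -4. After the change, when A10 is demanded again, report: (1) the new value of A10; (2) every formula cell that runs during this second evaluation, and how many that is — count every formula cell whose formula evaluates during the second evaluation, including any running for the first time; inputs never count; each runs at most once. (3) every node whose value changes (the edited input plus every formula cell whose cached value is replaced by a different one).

Initial pass — values computed on the first demand:
  B2 = 4 + -7 = -3
  D2 = -3 * 4 = -12
  E12 = MAX(4, -7) = 4
  B10 = -12 - 4 = -16
  A10 = IF(B10=0: B10=-16 -> else branch C2) = -7

Second demand — change propagation:
  B2: re-runs because C2 -7->-4; new result 0.
  D2: re-runs because B2 -3->0; new result 0.
  E12: re-runs because C2 -7->-4; new result 4 (unchanged).
  B10: re-runs because D2 -12->0; new result -4.
  A10: re-runs because B10 -16->-4; C2 -7->-4; new result -4.

A10 now evaluates to -4.
Run set: A10, B2, B10, D2, E12 (5 run).
Changed values: A10, B2, B10, C2, D2.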